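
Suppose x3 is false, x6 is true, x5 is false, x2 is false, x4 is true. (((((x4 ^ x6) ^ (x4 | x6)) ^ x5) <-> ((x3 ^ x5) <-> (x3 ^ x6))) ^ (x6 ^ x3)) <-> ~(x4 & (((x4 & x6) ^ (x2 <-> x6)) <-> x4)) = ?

0

Substituting x3=0, x6=1, x5=0, x2=0, x4=1:
x4 ^ x6 = 1 ^ 1 = 0
x4 | x6 = 1 | 1 = 1
(x4 ^ x6) ^ (x4 | x6) = 0 ^ 1 = 1
((x4 ^ x6) ^ (x4 | x6)) ^ x5 = 1 ^ 0 = 1
x3 ^ x5 = 0 ^ 0 = 0
x3 ^ x6 = 0 ^ 1 = 1
(x3 ^ x5) <-> (x3 ^ x6) = 0 <-> 1 = 0
(((x4 ^ x6) ^ (x4 | x6)) ^ x5) <-> ((x3 ^ x5) <-> (x3 ^ x6)) = 1 <-> 0 = 0
x6 ^ x3 = 1 ^ 0 = 1
((((x4 ^ x6) ^ (x4 | x6)) ^ x5) <-> ((x3 ^ x5) <-> (x3 ^ x6))) ^ (x6 ^ x3) = 0 ^ 1 = 1
x4 & x6 = 1 & 1 = 1
x2 <-> x6 = 0 <-> 1 = 0
(x4 & x6) ^ (x2 <-> x6) = 1 ^ 0 = 1
((x4 & x6) ^ (x2 <-> x6)) <-> x4 = 1 <-> 1 = 1
x4 & (((x4 & x6) ^ (x2 <-> x6)) <-> x4) = 1 & 1 = 1
~(x4 & (((x4 & x6) ^ (x2 <-> x6)) <-> x4)) = ~1 = 0
(((((x4 ^ x6) ^ (x4 | x6)) ^ x5) <-> ((x3 ^ x5) <-> (x3 ^ x6))) ^ (x6 ^ x3)) <-> ~(x4 & (((x4 & x6) ^ (x2 <-> x6)) <-> x4)) = 1 <-> 0 = 0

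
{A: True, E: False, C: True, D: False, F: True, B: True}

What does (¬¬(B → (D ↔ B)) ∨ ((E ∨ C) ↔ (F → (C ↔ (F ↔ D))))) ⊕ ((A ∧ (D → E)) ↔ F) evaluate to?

Substituting A=True, E=False, C=True, D=False, F=True, B=True:
D ↔ B = False ↔ True = False
B → (D ↔ B) = True → False = False
¬(B → (D ↔ B)) = ¬False = True
¬¬(B → (D ↔ B)) = ¬True = False
E ∨ C = False ∨ True = True
F ↔ D = True ↔ False = False
C ↔ (F ↔ D) = True ↔ False = False
F → (C ↔ (F ↔ D)) = True → False = False
(E ∨ C) ↔ (F → (C ↔ (F ↔ D))) = True ↔ False = False
¬¬(B → (D ↔ B)) ∨ ((E ∨ C) ↔ (F → (C ↔ (F ↔ D)))) = False ∨ False = False
D → E = False → False = True
A ∧ (D → E) = True ∧ True = True
(A ∧ (D → E)) ↔ F = True ↔ True = True
(¬¬(B → (D ↔ B)) ∨ ((E ∨ C) ↔ (F → (C ↔ (F ↔ D))))) ⊕ ((A ∧ (D → E)) ↔ F) = False ⊕ True = True

True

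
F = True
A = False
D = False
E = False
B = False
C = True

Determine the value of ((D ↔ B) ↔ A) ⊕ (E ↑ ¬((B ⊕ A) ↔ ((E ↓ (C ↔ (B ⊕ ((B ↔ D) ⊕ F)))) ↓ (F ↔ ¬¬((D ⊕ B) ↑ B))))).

D ↔ B = False ↔ False = True
(D ↔ B) ↔ A = True ↔ False = False
B ⊕ A = False ⊕ False = False
B ↔ D = False ↔ False = True
(B ↔ D) ⊕ F = True ⊕ True = False
B ⊕ ((B ↔ D) ⊕ F) = False ⊕ False = False
C ↔ (B ⊕ ((B ↔ D) ⊕ F)) = True ↔ False = False
E ↓ (C ↔ (B ⊕ ((B ↔ D) ⊕ F))) = False ↓ False = True
D ⊕ B = False ⊕ False = False
(D ⊕ B) ↑ B = False ↑ False = True
¬((D ⊕ B) ↑ B) = ¬True = False
¬¬((D ⊕ B) ↑ B) = ¬False = True
F ↔ ¬¬((D ⊕ B) ↑ B) = True ↔ True = True
(E ↓ (C ↔ (B ⊕ ((B ↔ D) ⊕ F)))) ↓ (F ↔ ¬¬((D ⊕ B) ↑ B)) = True ↓ True = False
(B ⊕ A) ↔ ((E ↓ (C ↔ (B ⊕ ((B ↔ D) ⊕ F)))) ↓ (F ↔ ¬¬((D ⊕ B) ↑ B))) = False ↔ False = True
¬((B ⊕ A) ↔ ((E ↓ (C ↔ (B ⊕ ((B ↔ D) ⊕ F)))) ↓ (F ↔ ¬¬((D ⊕ B) ↑ B)))) = ¬True = False
E ↑ ¬((B ⊕ A) ↔ ((E ↓ (C ↔ (B ⊕ ((B ↔ D) ⊕ F)))) ↓ (F ↔ ¬¬((D ⊕ B) ↑ B)))) = False ↑ False = True
((D ↔ B) ↔ A) ⊕ (E ↑ ¬((B ⊕ A) ↔ ((E ↓ (C ↔ (B ⊕ ((B ↔ D) ⊕ F)))) ↓ (F ↔ ¬¬((D ⊕ B) ↑ B))))) = False ⊕ True = True

True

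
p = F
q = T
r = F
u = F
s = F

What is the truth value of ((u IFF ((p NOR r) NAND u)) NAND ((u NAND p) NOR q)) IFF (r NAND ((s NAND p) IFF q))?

T

Substituting p=F, q=T, r=F, u=F, s=F:
p NOR r = F NOR F = T
(p NOR r) NAND u = T NAND F = T
u IFF ((p NOR r) NAND u) = F IFF T = F
u NAND p = F NAND F = T
(u NAND p) NOR q = T NOR T = F
(u IFF ((p NOR r) NAND u)) NAND ((u NAND p) NOR q) = F NAND F = T
s NAND p = F NAND F = T
(s NAND p) IFF q = T IFF T = T
r NAND ((s NAND p) IFF q) = F NAND T = T
((u IFF ((p NOR r) NAND u)) NAND ((u NAND p) NOR q)) IFF (r NAND ((s NAND p) IFF q)) = T IFF T = T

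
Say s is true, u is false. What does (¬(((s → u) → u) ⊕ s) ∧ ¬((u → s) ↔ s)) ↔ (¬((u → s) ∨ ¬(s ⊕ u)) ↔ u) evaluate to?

s → u = True → False = False
(s → u) → u = False → False = True
((s → u) → u) ⊕ s = True ⊕ True = False
¬(((s → u) → u) ⊕ s) = ¬False = True
u → s = False → True = True
(u → s) ↔ s = True ↔ True = True
¬((u → s) ↔ s) = ¬True = False
¬(((s → u) → u) ⊕ s) ∧ ¬((u → s) ↔ s) = True ∧ False = False
u → s = False → True = True
s ⊕ u = True ⊕ False = True
¬(s ⊕ u) = ¬True = False
(u → s) ∨ ¬(s ⊕ u) = True ∨ False = True
¬((u → s) ∨ ¬(s ⊕ u)) = ¬True = False
¬((u → s) ∨ ¬(s ⊕ u)) ↔ u = False ↔ False = True
(¬(((s → u) → u) ⊕ s) ∧ ¬((u → s) ↔ s)) ↔ (¬((u → s) ∨ ¬(s ⊕ u)) ↔ u) = False ↔ True = False

False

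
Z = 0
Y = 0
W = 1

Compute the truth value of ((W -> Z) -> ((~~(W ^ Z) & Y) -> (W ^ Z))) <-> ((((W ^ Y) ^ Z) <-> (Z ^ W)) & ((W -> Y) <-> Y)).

W -> Z = 1 -> 0 = 0
W ^ Z = 1 ^ 0 = 1
~(W ^ Z) = ~1 = 0
~~(W ^ Z) = ~0 = 1
~~(W ^ Z) & Y = 1 & 0 = 0
W ^ Z = 1 ^ 0 = 1
(~~(W ^ Z) & Y) -> (W ^ Z) = 0 -> 1 = 1
(W -> Z) -> ((~~(W ^ Z) & Y) -> (W ^ Z)) = 0 -> 1 = 1
W ^ Y = 1 ^ 0 = 1
(W ^ Y) ^ Z = 1 ^ 0 = 1
Z ^ W = 0 ^ 1 = 1
((W ^ Y) ^ Z) <-> (Z ^ W) = 1 <-> 1 = 1
W -> Y = 1 -> 0 = 0
(W -> Y) <-> Y = 0 <-> 0 = 1
(((W ^ Y) ^ Z) <-> (Z ^ W)) & ((W -> Y) <-> Y) = 1 & 1 = 1
((W -> Z) -> ((~~(W ^ Z) & Y) -> (W ^ Z))) <-> ((((W ^ Y) ^ Z) <-> (Z ^ W)) & ((W -> Y) <-> Y)) = 1 <-> 1 = 1

1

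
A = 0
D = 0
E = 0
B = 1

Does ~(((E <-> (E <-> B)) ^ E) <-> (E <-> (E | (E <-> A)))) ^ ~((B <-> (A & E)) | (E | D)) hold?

0

Substituting A=0, D=0, E=0, B=1:
E <-> B = 0 <-> 1 = 0
E <-> (E <-> B) = 0 <-> 0 = 1
(E <-> (E <-> B)) ^ E = 1 ^ 0 = 1
E <-> A = 0 <-> 0 = 1
E | (E <-> A) = 0 | 1 = 1
E <-> (E | (E <-> A)) = 0 <-> 1 = 0
((E <-> (E <-> B)) ^ E) <-> (E <-> (E | (E <-> A))) = 1 <-> 0 = 0
~(((E <-> (E <-> B)) ^ E) <-> (E <-> (E | (E <-> A)))) = ~0 = 1
A & E = 0 & 0 = 0
B <-> (A & E) = 1 <-> 0 = 0
E | D = 0 | 0 = 0
(B <-> (A & E)) | (E | D) = 0 | 0 = 0
~((B <-> (A & E)) | (E | D)) = ~0 = 1
~(((E <-> (E <-> B)) ^ E) <-> (E <-> (E | (E <-> A)))) ^ ~((B <-> (A & E)) | (E | D)) = 1 ^ 1 = 0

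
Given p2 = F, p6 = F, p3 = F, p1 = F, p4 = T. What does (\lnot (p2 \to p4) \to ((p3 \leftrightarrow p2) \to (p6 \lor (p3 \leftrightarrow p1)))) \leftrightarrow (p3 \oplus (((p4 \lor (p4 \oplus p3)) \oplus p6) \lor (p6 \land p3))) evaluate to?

p2 \to p4 = F \to T = T
\lnot (p2 \to p4) = \lnot T = F
p3 \leftrightarrow p2 = F \leftrightarrow F = T
p3 \leftrightarrow p1 = F \leftrightarrow F = T
p6 \lor (p3 \leftrightarrow p1) = F \lor T = T
(p3 \leftrightarrow p2) \to (p6 \lor (p3 \leftrightarrow p1)) = T \to T = T
\lnot (p2 \to p4) \to ((p3 \leftrightarrow p2) \to (p6 \lor (p3 \leftrightarrow p1))) = F \to T = T
p4 \oplus p3 = T \oplus F = T
p4 \lor (p4 \oplus p3) = T \lor T = T
(p4 \lor (p4 \oplus p3)) \oplus p6 = T \oplus F = T
p6 \land p3 = F \land F = F
((p4 \lor (p4 \oplus p3)) \oplus p6) \lor (p6 \land p3) = T \lor F = T
p3 \oplus (((p4 \lor (p4 \oplus p3)) \oplus p6) \lor (p6 \land p3)) = F \oplus T = T
(\lnot (p2 \to p4) \to ((p3 \leftrightarrow p2) \to (p6 \lor (p3 \leftrightarrow p1)))) \leftrightarrow (p3 \oplus (((p4 \lor (p4 \oplus p3)) \oplus p6) \lor (p6 \land p3))) = T \leftrightarrow T = T

T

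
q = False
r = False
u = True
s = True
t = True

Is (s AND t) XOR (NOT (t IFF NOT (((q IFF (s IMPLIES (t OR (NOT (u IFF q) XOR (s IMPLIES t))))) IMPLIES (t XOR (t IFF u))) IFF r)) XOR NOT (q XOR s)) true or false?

True

s AND t = True AND True = True
u IFF q = True IFF False = False
NOT (u IFF q) = NOT False = True
s IMPLIES t = True IMPLIES True = True
NOT (u IFF q) XOR (s IMPLIES t) = True XOR True = False
t OR (NOT (u IFF q) XOR (s IMPLIES t)) = True OR False = True
s IMPLIES (t OR (NOT (u IFF q) XOR (s IMPLIES t))) = True IMPLIES True = True
q IFF (s IMPLIES (t OR (NOT (u IFF q) XOR (s IMPLIES t)))) = False IFF True = False
t IFF u = True IFF True = True
t XOR (t IFF u) = True XOR True = False
(q IFF (s IMPLIES (t OR (NOT (u IFF q) XOR (s IMPLIES t))))) IMPLIES (t XOR (t IFF u)) = False IMPLIES False = True
((q IFF (s IMPLIES (t OR (NOT (u IFF q) XOR (s IMPLIES t))))) IMPLIES (t XOR (t IFF u))) IFF r = True IFF False = False
NOT (((q IFF (s IMPLIES (t OR (NOT (u IFF q) XOR (s IMPLIES t))))) IMPLIES (t XOR (t IFF u))) IFF r) = NOT False = True
t IFF NOT (((q IFF (s IMPLIES (t OR (NOT (u IFF q) XOR (s IMPLIES t))))) IMPLIES (t XOR (t IFF u))) IFF r) = True IFF True = True
NOT (t IFF NOT (((q IFF (s IMPLIES (t OR (NOT (u IFF q) XOR (s IMPLIES t))))) IMPLIES (t XOR (t IFF u))) IFF r)) = NOT True = False
q XOR s = False XOR True = True
NOT (q XOR s) = NOT True = False
NOT (t IFF NOT (((q IFF (s IMPLIES (t OR (NOT (u IFF q) XOR (s IMPLIES t))))) IMPLIES (t XOR (t IFF u))) IFF r)) XOR NOT (q XOR s) = False XOR False = False
(s AND t) XOR (NOT (t IFF NOT (((q IFF (s IMPLIES (t OR (NOT (u IFF q) XOR (s IMPLIES t))))) IMPLIES (t XOR (t IFF u))) IFF r)) XOR NOT (q XOR s)) = True XOR False = True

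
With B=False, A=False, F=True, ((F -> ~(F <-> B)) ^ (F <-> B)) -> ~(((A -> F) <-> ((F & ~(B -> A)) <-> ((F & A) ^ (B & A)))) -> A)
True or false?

True

F <-> B = True <-> False = False
~(F <-> B) = ~False = True
F -> ~(F <-> B) = True -> True = True
F <-> B = True <-> False = False
(F -> ~(F <-> B)) ^ (F <-> B) = True ^ False = True
A -> F = False -> True = True
B -> A = False -> False = True
~(B -> A) = ~True = False
F & ~(B -> A) = True & False = False
F & A = True & False = False
B & A = False & False = False
(F & A) ^ (B & A) = False ^ False = False
(F & ~(B -> A)) <-> ((F & A) ^ (B & A)) = False <-> False = True
(A -> F) <-> ((F & ~(B -> A)) <-> ((F & A) ^ (B & A))) = True <-> True = True
((A -> F) <-> ((F & ~(B -> A)) <-> ((F & A) ^ (B & A)))) -> A = True -> False = False
~(((A -> F) <-> ((F & ~(B -> A)) <-> ((F & A) ^ (B & A)))) -> A) = ~False = True
((F -> ~(F <-> B)) ^ (F <-> B)) -> ~(((A -> F) <-> ((F & ~(B -> A)) <-> ((F & A) ^ (B & A)))) -> A) = True -> True = True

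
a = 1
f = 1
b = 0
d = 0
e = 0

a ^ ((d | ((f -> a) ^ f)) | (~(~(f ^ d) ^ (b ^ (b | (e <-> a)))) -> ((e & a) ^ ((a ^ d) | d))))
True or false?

0

f -> a = 1 -> 1 = 1
(f -> a) ^ f = 1 ^ 1 = 0
d | ((f -> a) ^ f) = 0 | 0 = 0
f ^ d = 1 ^ 0 = 1
~(f ^ d) = ~1 = 0
e <-> a = 0 <-> 1 = 0
b | (e <-> a) = 0 | 0 = 0
b ^ (b | (e <-> a)) = 0 ^ 0 = 0
~(f ^ d) ^ (b ^ (b | (e <-> a))) = 0 ^ 0 = 0
~(~(f ^ d) ^ (b ^ (b | (e <-> a)))) = ~0 = 1
e & a = 0 & 1 = 0
a ^ d = 1 ^ 0 = 1
(a ^ d) | d = 1 | 0 = 1
(e & a) ^ ((a ^ d) | d) = 0 ^ 1 = 1
~(~(f ^ d) ^ (b ^ (b | (e <-> a)))) -> ((e & a) ^ ((a ^ d) | d)) = 1 -> 1 = 1
(d | ((f -> a) ^ f)) | (~(~(f ^ d) ^ (b ^ (b | (e <-> a)))) -> ((e & a) ^ ((a ^ d) | d))) = 0 | 1 = 1
a ^ ((d | ((f -> a) ^ f)) | (~(~(f ^ d) ^ (b ^ (b | (e <-> a)))) -> ((e & a) ^ ((a ^ d) | d)))) = 1 ^ 1 = 0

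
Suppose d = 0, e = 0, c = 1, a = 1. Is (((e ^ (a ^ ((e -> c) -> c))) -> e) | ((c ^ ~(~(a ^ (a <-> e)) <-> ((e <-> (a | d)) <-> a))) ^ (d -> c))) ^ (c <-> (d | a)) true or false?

Substituting d=0, e=0, c=1, a=1:
e -> c = 0 -> 1 = 1
(e -> c) -> c = 1 -> 1 = 1
a ^ ((e -> c) -> c) = 1 ^ 1 = 0
e ^ (a ^ ((e -> c) -> c)) = 0 ^ 0 = 0
(e ^ (a ^ ((e -> c) -> c))) -> e = 0 -> 0 = 1
a <-> e = 1 <-> 0 = 0
a ^ (a <-> e) = 1 ^ 0 = 1
~(a ^ (a <-> e)) = ~1 = 0
a | d = 1 | 0 = 1
e <-> (a | d) = 0 <-> 1 = 0
(e <-> (a | d)) <-> a = 0 <-> 1 = 0
~(a ^ (a <-> e)) <-> ((e <-> (a | d)) <-> a) = 0 <-> 0 = 1
~(~(a ^ (a <-> e)) <-> ((e <-> (a | d)) <-> a)) = ~1 = 0
c ^ ~(~(a ^ (a <-> e)) <-> ((e <-> (a | d)) <-> a)) = 1 ^ 0 = 1
d -> c = 0 -> 1 = 1
(c ^ ~(~(a ^ (a <-> e)) <-> ((e <-> (a | d)) <-> a))) ^ (d -> c) = 1 ^ 1 = 0
((e ^ (a ^ ((e -> c) -> c))) -> e) | ((c ^ ~(~(a ^ (a <-> e)) <-> ((e <-> (a | d)) <-> a))) ^ (d -> c)) = 1 | 0 = 1
d | a = 0 | 1 = 1
c <-> (d | a) = 1 <-> 1 = 1
(((e ^ (a ^ ((e -> c) -> c))) -> e) | ((c ^ ~(~(a ^ (a <-> e)) <-> ((e <-> (a | d)) <-> a))) ^ (d -> c))) ^ (c <-> (d | a)) = 1 ^ 1 = 0

0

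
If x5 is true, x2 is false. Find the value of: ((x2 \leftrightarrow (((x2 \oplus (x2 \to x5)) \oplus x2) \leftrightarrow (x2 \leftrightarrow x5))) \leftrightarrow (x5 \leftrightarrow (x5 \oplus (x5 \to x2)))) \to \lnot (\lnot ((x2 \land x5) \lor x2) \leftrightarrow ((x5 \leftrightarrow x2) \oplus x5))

x2 \to x5 = \text{False} \to \text{True} = \text{True}
x2 \oplus (x2 \to x5) = \text{False} \oplus \text{True} = \text{True}
(x2 \oplus (x2 \to x5)) \oplus x2 = \text{True} \oplus \text{False} = \text{True}
x2 \leftrightarrow x5 = \text{False} \leftrightarrow \text{True} = \text{False}
((x2 \oplus (x2 \to x5)) \oplus x2) \leftrightarrow (x2 \leftrightarrow x5) = \text{True} \leftrightarrow \text{False} = \text{False}
x2 \leftrightarrow (((x2 \oplus (x2 \to x5)) \oplus x2) \leftrightarrow (x2 \leftrightarrow x5)) = \text{False} \leftrightarrow \text{False} = \text{True}
x5 \to x2 = \text{True} \to \text{False} = \text{False}
x5 \oplus (x5 \to x2) = \text{True} \oplus \text{False} = \text{True}
x5 \leftrightarrow (x5 \oplus (x5 \to x2)) = \text{True} \leftrightarrow \text{True} = \text{True}
(x2 \leftrightarrow (((x2 \oplus (x2 \to x5)) \oplus x2) \leftrightarrow (x2 \leftrightarrow x5))) \leftrightarrow (x5 \leftrightarrow (x5 \oplus (x5 \to x2))) = \text{True} \leftrightarrow \text{True} = \text{True}
x2 \land x5 = \text{False} \land \text{True} = \text{False}
(x2 \land x5) \lor x2 = \text{False} \lor \text{False} = \text{False}
\lnot ((x2 \land x5) \lor x2) = \lnot \text{False} = \text{True}
x5 \leftrightarrow x2 = \text{True} \leftrightarrow \text{False} = \text{False}
(x5 \leftrightarrow x2) \oplus x5 = \text{False} \oplus \text{True} = \text{True}
\lnot ((x2 \land x5) \lor x2) \leftrightarrow ((x5 \leftrightarrow x2) \oplus x5) = \text{True} \leftrightarrow \text{True} = \text{True}
\lnot (\lnot ((x2 \land x5) \lor x2) \leftrightarrow ((x5 \leftrightarrow x2) \oplus x5)) = \lnot \text{True} = \text{False}
((x2 \leftrightarrow (((x2 \oplus (x2 \to x5)) \oplus x2) \leftrightarrow (x2 \leftrightarrow x5))) \leftrightarrow (x5 \leftrightarrow (x5 \oplus (x5 \to x2)))) \to \lnot (\lnot ((x2 \land x5) \lor x2) \leftrightarrow ((x5 \leftrightarrow x2) \oplus x5)) = \text{True} \to \text{False} = \text{False}

\text{False}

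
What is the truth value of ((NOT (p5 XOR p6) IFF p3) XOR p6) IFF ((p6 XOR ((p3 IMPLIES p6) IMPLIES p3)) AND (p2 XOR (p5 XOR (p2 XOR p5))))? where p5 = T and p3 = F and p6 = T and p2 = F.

F

p5 XOR p6 = T XOR T = F
NOT (p5 XOR p6) = NOT F = T
NOT (p5 XOR p6) IFF p3 = T IFF F = F
(NOT (p5 XOR p6) IFF p3) XOR p6 = F XOR T = T
p3 IMPLIES p6 = F IMPLIES T = T
(p3 IMPLIES p6) IMPLIES p3 = T IMPLIES F = F
p6 XOR ((p3 IMPLIES p6) IMPLIES p3) = T XOR F = T
p2 XOR p5 = F XOR T = T
p5 XOR (p2 XOR p5) = T XOR T = F
p2 XOR (p5 XOR (p2 XOR p5)) = F XOR F = F
(p6 XOR ((p3 IMPLIES p6) IMPLIES p3)) AND (p2 XOR (p5 XOR (p2 XOR p5))) = T AND F = F
((NOT (p5 XOR p6) IFF p3) XOR p6) IFF ((p6 XOR ((p3 IMPLIES p6) IMPLIES p3)) AND (p2 XOR (p5 XOR (p2 XOR p5)))) = T IFF F = F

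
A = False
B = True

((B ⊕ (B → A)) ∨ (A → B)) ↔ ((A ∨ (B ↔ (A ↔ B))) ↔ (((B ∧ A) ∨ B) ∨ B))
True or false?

False

B → A = True → False = False
B ⊕ (B → A) = True ⊕ False = True
A → B = False → True = True
(B ⊕ (B → A)) ∨ (A → B) = True ∨ True = True
A ↔ B = False ↔ True = False
B ↔ (A ↔ B) = True ↔ False = False
A ∨ (B ↔ (A ↔ B)) = False ∨ False = False
B ∧ A = True ∧ False = False
(B ∧ A) ∨ B = False ∨ True = True
((B ∧ A) ∨ B) ∨ B = True ∨ True = True
(A ∨ (B ↔ (A ↔ B))) ↔ (((B ∧ A) ∨ B) ∨ B) = False ↔ True = False
((B ⊕ (B → A)) ∨ (A → B)) ↔ ((A ∨ (B ↔ (A ↔ B))) ↔ (((B ∧ A) ∨ B) ∨ B)) = True ↔ False = False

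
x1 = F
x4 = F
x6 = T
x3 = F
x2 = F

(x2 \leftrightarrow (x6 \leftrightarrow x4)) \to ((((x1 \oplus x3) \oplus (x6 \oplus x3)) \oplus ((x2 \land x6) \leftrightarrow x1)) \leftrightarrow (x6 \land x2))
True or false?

Substituting x1=F, x4=F, x6=T, x3=F, x2=F:
x6 \leftrightarrow x4 = T \leftrightarrow F = F
x2 \leftrightarrow (x6 \leftrightarrow x4) = F \leftrightarrow F = T
x1 \oplus x3 = F \oplus F = F
x6 \oplus x3 = T \oplus F = T
(x1 \oplus x3) \oplus (x6 \oplus x3) = F \oplus T = T
x2 \land x6 = F \land T = F
(x2 \land x6) \leftrightarrow x1 = F \leftrightarrow F = T
((x1 \oplus x3) \oplus (x6 \oplus x3)) \oplus ((x2 \land x6) \leftrightarrow x1) = T \oplus T = F
x6 \land x2 = T \land F = F
(((x1 \oplus x3) \oplus (x6 \oplus x3)) \oplus ((x2 \land x6) \leftrightarrow x1)) \leftrightarrow (x6 \land x2) = F \leftrightarrow F = T
(x2 \leftrightarrow (x6 \leftrightarrow x4)) \to ((((x1 \oplus x3) \oplus (x6 \oplus x3)) \oplus ((x2 \land x6) \leftrightarrow x1)) \leftrightarrow (x6 \land x2)) = T \to T = T

T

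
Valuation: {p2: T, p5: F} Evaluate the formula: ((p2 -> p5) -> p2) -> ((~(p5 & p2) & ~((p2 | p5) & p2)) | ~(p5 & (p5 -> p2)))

T

p2 -> p5 = T -> F = F
(p2 -> p5) -> p2 = F -> T = T
p5 & p2 = F & T = F
~(p5 & p2) = ~F = T
p2 | p5 = T | F = T
(p2 | p5) & p2 = T & T = T
~((p2 | p5) & p2) = ~T = F
~(p5 & p2) & ~((p2 | p5) & p2) = T & F = F
p5 -> p2 = F -> T = T
p5 & (p5 -> p2) = F & T = F
~(p5 & (p5 -> p2)) = ~F = T
(~(p5 & p2) & ~((p2 | p5) & p2)) | ~(p5 & (p5 -> p2)) = F | T = T
((p2 -> p5) -> p2) -> ((~(p5 & p2) & ~((p2 | p5) & p2)) | ~(p5 & (p5 -> p2))) = T -> T = T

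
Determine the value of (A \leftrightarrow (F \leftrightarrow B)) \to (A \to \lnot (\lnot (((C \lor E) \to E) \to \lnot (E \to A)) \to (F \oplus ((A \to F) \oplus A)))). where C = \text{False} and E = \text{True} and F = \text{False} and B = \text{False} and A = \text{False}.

\text{True}

F \leftrightarrow B = \text{False} \leftrightarrow \text{False} = \text{True}
A \leftrightarrow (F \leftrightarrow B) = \text{False} \leftrightarrow \text{True} = \text{False}
C \lor E = \text{False} \lor \text{True} = \text{True}
(C \lor E) \to E = \text{True} \to \text{True} = \text{True}
E \to A = \text{True} \to \text{False} = \text{False}
\lnot (E \to A) = \lnot \text{False} = \text{True}
((C \lor E) \to E) \to \lnot (E \to A) = \text{True} \to \text{True} = \text{True}
\lnot (((C \lor E) \to E) \to \lnot (E \to A)) = \lnot \text{True} = \text{False}
A \to F = \text{False} \to \text{False} = \text{True}
(A \to F) \oplus A = \text{True} \oplus \text{False} = \text{True}
F \oplus ((A \to F) \oplus A) = \text{False} \oplus \text{True} = \text{True}
\lnot (((C \lor E) \to E) \to \lnot (E \to A)) \to (F \oplus ((A \to F) \oplus A)) = \text{False} \to \text{True} = \text{True}
\lnot (\lnot (((C \lor E) \to E) \to \lnot (E \to A)) \to (F \oplus ((A \to F) \oplus A))) = \lnot \text{True} = \text{False}
A \to \lnot (\lnot (((C \lor E) \to E) \to \lnot (E \to A)) \to (F \oplus ((A \to F) \oplus A))) = \text{False} \to \text{False} = \text{True}
(A \leftrightarrow (F \leftrightarrow B)) \to (A \to \lnot (\lnot (((C \lor E) \to E) \to \lnot (E \to A)) \to (F \oplus ((A \to F) \oplus A)))) = \text{False} \to \text{True} = \text{True}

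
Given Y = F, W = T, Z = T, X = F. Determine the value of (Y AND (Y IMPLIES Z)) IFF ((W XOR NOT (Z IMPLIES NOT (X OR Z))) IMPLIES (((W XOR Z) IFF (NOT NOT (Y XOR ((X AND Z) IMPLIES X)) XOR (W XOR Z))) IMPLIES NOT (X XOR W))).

F

Y IMPLIES Z = F IMPLIES T = T
Y AND (Y IMPLIES Z) = F AND T = F
X OR Z = F OR T = T
NOT (X OR Z) = NOT T = F
Z IMPLIES NOT (X OR Z) = T IMPLIES F = F
NOT (Z IMPLIES NOT (X OR Z)) = NOT F = T
W XOR NOT (Z IMPLIES NOT (X OR Z)) = T XOR T = F
W XOR Z = T XOR T = F
X AND Z = F AND T = F
(X AND Z) IMPLIES X = F IMPLIES F = T
Y XOR ((X AND Z) IMPLIES X) = F XOR T = T
NOT (Y XOR ((X AND Z) IMPLIES X)) = NOT T = F
NOT NOT (Y XOR ((X AND Z) IMPLIES X)) = NOT F = T
W XOR Z = T XOR T = F
NOT NOT (Y XOR ((X AND Z) IMPLIES X)) XOR (W XOR Z) = T XOR F = T
(W XOR Z) IFF (NOT NOT (Y XOR ((X AND Z) IMPLIES X)) XOR (W XOR Z)) = F IFF T = F
X XOR W = F XOR T = T
NOT (X XOR W) = NOT T = F
((W XOR Z) IFF (NOT NOT (Y XOR ((X AND Z) IMPLIES X)) XOR (W XOR Z))) IMPLIES NOT (X XOR W) = F IMPLIES F = T
(W XOR NOT (Z IMPLIES NOT (X OR Z))) IMPLIES (((W XOR Z) IFF (NOT NOT (Y XOR ((X AND Z) IMPLIES X)) XOR (W XOR Z))) IMPLIES NOT (X XOR W)) = F IMPLIES T = T
(Y AND (Y IMPLIES Z)) IFF ((W XOR NOT (Z IMPLIES NOT (X OR Z))) IMPLIES (((W XOR Z) IFF (NOT NOT (Y XOR ((X AND Z) IMPLIES X)) XOR (W XOR Z))) IMPLIES NOT (X XOR W))) = F IFF T = F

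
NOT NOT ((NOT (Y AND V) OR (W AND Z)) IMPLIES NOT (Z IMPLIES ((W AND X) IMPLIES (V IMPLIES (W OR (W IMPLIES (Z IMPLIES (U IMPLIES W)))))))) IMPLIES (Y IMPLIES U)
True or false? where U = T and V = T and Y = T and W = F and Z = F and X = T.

T

Y AND V = T AND T = T
NOT (Y AND V) = NOT T = F
W AND Z = F AND F = F
NOT (Y AND V) OR (W AND Z) = F OR F = F
W AND X = F AND T = F
U IMPLIES W = T IMPLIES F = F
Z IMPLIES (U IMPLIES W) = F IMPLIES F = T
W IMPLIES (Z IMPLIES (U IMPLIES W)) = F IMPLIES T = T
W OR (W IMPLIES (Z IMPLIES (U IMPLIES W))) = F OR T = T
V IMPLIES (W OR (W IMPLIES (Z IMPLIES (U IMPLIES W)))) = T IMPLIES T = T
(W AND X) IMPLIES (V IMPLIES (W OR (W IMPLIES (Z IMPLIES (U IMPLIES W))))) = F IMPLIES T = T
Z IMPLIES ((W AND X) IMPLIES (V IMPLIES (W OR (W IMPLIES (Z IMPLIES (U IMPLIES W)))))) = F IMPLIES T = T
NOT (Z IMPLIES ((W AND X) IMPLIES (V IMPLIES (W OR (W IMPLIES (Z IMPLIES (U IMPLIES W))))))) = NOT T = F
(NOT (Y AND V) OR (W AND Z)) IMPLIES NOT (Z IMPLIES ((W AND X) IMPLIES (V IMPLIES (W OR (W IMPLIES (Z IMPLIES (U IMPLIES W))))))) = F IMPLIES F = T
NOT ((NOT (Y AND V) OR (W AND Z)) IMPLIES NOT (Z IMPLIES ((W AND X) IMPLIES (V IMPLIES (W OR (W IMPLIES (Z IMPLIES (U IMPLIES W)))))))) = NOT T = F
NOT NOT ((NOT (Y AND V) OR (W AND Z)) IMPLIES NOT (Z IMPLIES ((W AND X) IMPLIES (V IMPLIES (W OR (W IMPLIES (Z IMPLIES (U IMPLIES W)))))))) = NOT F = T
Y IMPLIES U = T IMPLIES T = T
NOT NOT ((NOT (Y AND V) OR (W AND Z)) IMPLIES NOT (Z IMPLIES ((W AND X) IMPLIES (V IMPLIES (W OR (W IMPLIES (Z IMPLIES (U IMPLIES W)))))))) IMPLIES (Y IMPLIES U) = T IMPLIES T = T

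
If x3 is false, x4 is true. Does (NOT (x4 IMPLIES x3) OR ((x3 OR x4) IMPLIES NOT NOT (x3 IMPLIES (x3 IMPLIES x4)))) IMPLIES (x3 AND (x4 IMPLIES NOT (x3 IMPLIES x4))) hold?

x4 IMPLIES x3 = T IMPLIES F = F
NOT (x4 IMPLIES x3) = NOT F = T
x3 OR x4 = F OR T = T
x3 IMPLIES x4 = F IMPLIES T = T
x3 IMPLIES (x3 IMPLIES x4) = F IMPLIES T = T
NOT (x3 IMPLIES (x3 IMPLIES x4)) = NOT T = F
NOT NOT (x3 IMPLIES (x3 IMPLIES x4)) = NOT F = T
(x3 OR x4) IMPLIES NOT NOT (x3 IMPLIES (x3 IMPLIES x4)) = T IMPLIES T = T
NOT (x4 IMPLIES x3) OR ((x3 OR x4) IMPLIES NOT NOT (x3 IMPLIES (x3 IMPLIES x4))) = T OR T = T
x3 IMPLIES x4 = F IMPLIES T = T
NOT (x3 IMPLIES x4) = NOT T = F
x4 IMPLIES NOT (x3 IMPLIES x4) = T IMPLIES F = F
x3 AND (x4 IMPLIES NOT (x3 IMPLIES x4)) = F AND F = F
(NOT (x4 IMPLIES x3) OR ((x3 OR x4) IMPLIES NOT NOT (x3 IMPLIES (x3 IMPLIES x4)))) IMPLIES (x3 AND (x4 IMPLIES NOT (x3 IMPLIES x4))) = T IMPLIES F = F

F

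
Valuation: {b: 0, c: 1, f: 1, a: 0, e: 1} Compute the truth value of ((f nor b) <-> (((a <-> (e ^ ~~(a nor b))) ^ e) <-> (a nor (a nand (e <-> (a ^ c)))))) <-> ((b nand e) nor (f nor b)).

1

f nor b = 1 nor 0 = 0
a nor b = 0 nor 0 = 1
~(a nor b) = ~1 = 0
~~(a nor b) = ~0 = 1
e ^ ~~(a nor b) = 1 ^ 1 = 0
a <-> (e ^ ~~(a nor b)) = 0 <-> 0 = 1
(a <-> (e ^ ~~(a nor b))) ^ e = 1 ^ 1 = 0
a ^ c = 0 ^ 1 = 1
e <-> (a ^ c) = 1 <-> 1 = 1
a nand (e <-> (a ^ c)) = 0 nand 1 = 1
a nor (a nand (e <-> (a ^ c))) = 0 nor 1 = 0
((a <-> (e ^ ~~(a nor b))) ^ e) <-> (a nor (a nand (e <-> (a ^ c)))) = 0 <-> 0 = 1
(f nor b) <-> (((a <-> (e ^ ~~(a nor b))) ^ e) <-> (a nor (a nand (e <-> (a ^ c))))) = 0 <-> 1 = 0
b nand e = 0 nand 1 = 1
f nor b = 1 nor 0 = 0
(b nand e) nor (f nor b) = 1 nor 0 = 0
((f nor b) <-> (((a <-> (e ^ ~~(a nor b))) ^ e) <-> (a nor (a nand (e <-> (a ^ c)))))) <-> ((b nand e) nor (f nor b)) = 0 <-> 0 = 1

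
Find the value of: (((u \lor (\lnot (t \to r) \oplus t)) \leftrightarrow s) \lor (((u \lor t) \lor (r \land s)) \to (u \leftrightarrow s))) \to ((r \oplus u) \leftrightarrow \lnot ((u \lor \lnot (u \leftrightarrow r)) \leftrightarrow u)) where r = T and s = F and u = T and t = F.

T

Substituting r=T, s=F, u=T, t=F:
t \to r = F \to T = T
\lnot (t \to r) = \lnot T = F
\lnot (t \to r) \oplus t = F \oplus F = F
u \lor (\lnot (t \to r) \oplus t) = T \lor F = T
(u \lor (\lnot (t \to r) \oplus t)) \leftrightarrow s = T \leftrightarrow F = F
u \lor t = T \lor F = T
r \land s = T \land F = F
(u \lor t) \lor (r \land s) = T \lor F = T
u \leftrightarrow s = T \leftrightarrow F = F
((u \lor t) \lor (r \land s)) \to (u \leftrightarrow s) = T \to F = F
((u \lor (\lnot (t \to r) \oplus t)) \leftrightarrow s) \lor (((u \lor t) \lor (r \land s)) \to (u \leftrightarrow s)) = F \lor F = F
r \oplus u = T \oplus T = F
u \leftrightarrow r = T \leftrightarrow T = T
\lnot (u \leftrightarrow r) = \lnot T = F
u \lor \lnot (u \leftrightarrow r) = T \lor F = T
(u \lor \lnot (u \leftrightarrow r)) \leftrightarrow u = T \leftrightarrow T = T
\lnot ((u \lor \lnot (u \leftrightarrow r)) \leftrightarrow u) = \lnot T = F
(r \oplus u) \leftrightarrow \lnot ((u \lor \lnot (u \leftrightarrow r)) \leftrightarrow u) = F \leftrightarrow F = T
(((u \lor (\lnot (t \to r) \oplus t)) \leftrightarrow s) \lor (((u \lor t) \lor (r \land s)) \to (u \leftrightarrow s))) \to ((r \oplus u) \leftrightarrow \lnot ((u \lor \lnot (u \leftrightarrow r)) \leftrightarrow u)) = F \to T = T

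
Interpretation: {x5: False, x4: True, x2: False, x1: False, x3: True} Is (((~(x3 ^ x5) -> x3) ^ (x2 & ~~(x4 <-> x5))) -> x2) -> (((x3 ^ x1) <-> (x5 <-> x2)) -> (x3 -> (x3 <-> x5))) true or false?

True

Substituting x5=False, x4=True, x2=False, x1=False, x3=True:
x3 ^ x5 = True ^ False = True
~(x3 ^ x5) = ~True = False
~(x3 ^ x5) -> x3 = False -> True = True
x4 <-> x5 = True <-> False = False
~(x4 <-> x5) = ~False = True
~~(x4 <-> x5) = ~True = False
x2 & ~~(x4 <-> x5) = False & False = False
(~(x3 ^ x5) -> x3) ^ (x2 & ~~(x4 <-> x5)) = True ^ False = True
((~(x3 ^ x5) -> x3) ^ (x2 & ~~(x4 <-> x5))) -> x2 = True -> False = False
x3 ^ x1 = True ^ False = True
x5 <-> x2 = False <-> False = True
(x3 ^ x1) <-> (x5 <-> x2) = True <-> True = True
x3 <-> x5 = True <-> False = False
x3 -> (x3 <-> x5) = True -> False = False
((x3 ^ x1) <-> (x5 <-> x2)) -> (x3 -> (x3 <-> x5)) = True -> False = False
(((~(x3 ^ x5) -> x3) ^ (x2 & ~~(x4 <-> x5))) -> x2) -> (((x3 ^ x1) <-> (x5 <-> x2)) -> (x3 -> (x3 <-> x5))) = False -> False = True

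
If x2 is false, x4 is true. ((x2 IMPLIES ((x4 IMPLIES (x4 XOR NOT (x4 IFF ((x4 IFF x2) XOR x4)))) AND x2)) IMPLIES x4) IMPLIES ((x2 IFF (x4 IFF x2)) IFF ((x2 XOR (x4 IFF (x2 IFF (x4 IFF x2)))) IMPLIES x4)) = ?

True

Substituting x2=False, x4=True:
x4 IFF x2 = True IFF False = False
(x4 IFF x2) XOR x4 = False XOR True = True
x4 IFF ((x4 IFF x2) XOR x4) = True IFF True = True
NOT (x4 IFF ((x4 IFF x2) XOR x4)) = NOT True = False
x4 XOR NOT (x4 IFF ((x4 IFF x2) XOR x4)) = True XOR False = True
x4 IMPLIES (x4 XOR NOT (x4 IFF ((x4 IFF x2) XOR x4))) = True IMPLIES True = True
(x4 IMPLIES (x4 XOR NOT (x4 IFF ((x4 IFF x2) XOR x4)))) AND x2 = True AND False = False
x2 IMPLIES ((x4 IMPLIES (x4 XOR NOT (x4 IFF ((x4 IFF x2) XOR x4)))) AND x2) = False IMPLIES False = True
(x2 IMPLIES ((x4 IMPLIES (x4 XOR NOT (x4 IFF ((x4 IFF x2) XOR x4)))) AND x2)) IMPLIES x4 = True IMPLIES True = True
x4 IFF x2 = True IFF False = False
x2 IFF (x4 IFF x2) = False IFF False = True
x4 IFF x2 = True IFF False = False
x2 IFF (x4 IFF x2) = False IFF False = True
x4 IFF (x2 IFF (x4 IFF x2)) = True IFF True = True
x2 XOR (x4 IFF (x2 IFF (x4 IFF x2))) = False XOR True = True
(x2 XOR (x4 IFF (x2 IFF (x4 IFF x2)))) IMPLIES x4 = True IMPLIES True = True
(x2 IFF (x4 IFF x2)) IFF ((x2 XOR (x4 IFF (x2 IFF (x4 IFF x2)))) IMPLIES x4) = True IFF True = True
((x2 IMPLIES ((x4 IMPLIES (x4 XOR NOT (x4 IFF ((x4 IFF x2) XOR x4)))) AND x2)) IMPLIES x4) IMPLIES ((x2 IFF (x4 IFF x2)) IFF ((x2 XOR (x4 IFF (x2 IFF (x4 IFF x2)))) IMPLIES x4)) = True IMPLIES True = True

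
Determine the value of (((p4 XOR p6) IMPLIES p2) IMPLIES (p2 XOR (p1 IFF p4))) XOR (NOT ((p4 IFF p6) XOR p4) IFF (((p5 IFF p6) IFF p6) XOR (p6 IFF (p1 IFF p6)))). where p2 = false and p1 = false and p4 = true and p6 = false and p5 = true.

true

p4 XOR p6 = true XOR false = true
(p4 XOR p6) IMPLIES p2 = true IMPLIES false = false
p1 IFF p4 = false IFF true = false
p2 XOR (p1 IFF p4) = false XOR false = false
((p4 XOR p6) IMPLIES p2) IMPLIES (p2 XOR (p1 IFF p4)) = false IMPLIES false = true
p4 IFF p6 = true IFF false = false
(p4 IFF p6) XOR p4 = false XOR true = true
NOT ((p4 IFF p6) XOR p4) = NOT true = false
p5 IFF p6 = true IFF false = false
(p5 IFF p6) IFF p6 = false IFF false = true
p1 IFF p6 = false IFF false = true
p6 IFF (p1 IFF p6) = false IFF true = false
((p5 IFF p6) IFF p6) XOR (p6 IFF (p1 IFF p6)) = true XOR false = true
NOT ((p4 IFF p6) XOR p4) IFF (((p5 IFF p6) IFF p6) XOR (p6 IFF (p1 IFF p6))) = false IFF true = false
(((p4 XOR p6) IMPLIES p2) IMPLIES (p2 XOR (p1 IFF p4))) XOR (NOT ((p4 IFF p6) XOR p4) IFF (((p5 IFF p6) IFF p6) XOR (p6 IFF (p1 IFF p6)))) = true XOR false = true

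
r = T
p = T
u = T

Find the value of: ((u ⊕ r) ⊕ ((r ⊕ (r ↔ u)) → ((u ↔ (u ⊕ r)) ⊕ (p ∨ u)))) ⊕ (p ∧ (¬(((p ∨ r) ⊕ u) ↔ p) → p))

u ⊕ r = T ⊕ T = F
r ↔ u = T ↔ T = T
r ⊕ (r ↔ u) = T ⊕ T = F
u ⊕ r = T ⊕ T = F
u ↔ (u ⊕ r) = T ↔ F = F
p ∨ u = T ∨ T = T
(u ↔ (u ⊕ r)) ⊕ (p ∨ u) = F ⊕ T = T
(r ⊕ (r ↔ u)) → ((u ↔ (u ⊕ r)) ⊕ (p ∨ u)) = F → T = T
(u ⊕ r) ⊕ ((r ⊕ (r ↔ u)) → ((u ↔ (u ⊕ r)) ⊕ (p ∨ u))) = F ⊕ T = T
p ∨ r = T ∨ T = T
(p ∨ r) ⊕ u = T ⊕ T = F
((p ∨ r) ⊕ u) ↔ p = F ↔ T = F
¬(((p ∨ r) ⊕ u) ↔ p) = ¬F = T
¬(((p ∨ r) ⊕ u) ↔ p) → p = T → T = T
p ∧ (¬(((p ∨ r) ⊕ u) ↔ p) → p) = T ∧ T = T
((u ⊕ r) ⊕ ((r ⊕ (r ↔ u)) → ((u ↔ (u ⊕ r)) ⊕ (p ∨ u)))) ⊕ (p ∧ (¬(((p ∨ r) ⊕ u) ↔ p) → p)) = T ⊕ T = F

F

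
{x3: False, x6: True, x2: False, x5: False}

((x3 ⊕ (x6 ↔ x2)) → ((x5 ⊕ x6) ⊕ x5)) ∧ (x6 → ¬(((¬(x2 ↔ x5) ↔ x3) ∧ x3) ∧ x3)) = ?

x6 ↔ x2 = True ↔ False = False
x3 ⊕ (x6 ↔ x2) = False ⊕ False = False
x5 ⊕ x6 = False ⊕ True = True
(x5 ⊕ x6) ⊕ x5 = True ⊕ False = True
(x3 ⊕ (x6 ↔ x2)) → ((x5 ⊕ x6) ⊕ x5) = False → True = True
x2 ↔ x5 = False ↔ False = True
¬(x2 ↔ x5) = ¬True = False
¬(x2 ↔ x5) ↔ x3 = False ↔ False = True
(¬(x2 ↔ x5) ↔ x3) ∧ x3 = True ∧ False = False
((¬(x2 ↔ x5) ↔ x3) ∧ x3) ∧ x3 = False ∧ False = False
¬(((¬(x2 ↔ x5) ↔ x3) ∧ x3) ∧ x3) = ¬False = True
x6 → ¬(((¬(x2 ↔ x5) ↔ x3) ∧ x3) ∧ x3) = True → True = True
((x3 ⊕ (x6 ↔ x2)) → ((x5 ⊕ x6) ⊕ x5)) ∧ (x6 → ¬(((¬(x2 ↔ x5) ↔ x3) ∧ x3) ∧ x3)) = True ∧ True = True

True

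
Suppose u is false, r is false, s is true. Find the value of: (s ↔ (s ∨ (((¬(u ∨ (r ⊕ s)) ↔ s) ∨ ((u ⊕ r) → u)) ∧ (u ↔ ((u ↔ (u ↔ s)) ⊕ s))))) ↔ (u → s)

T

r ⊕ s = F ⊕ T = T
u ∨ (r ⊕ s) = F ∨ T = T
¬(u ∨ (r ⊕ s)) = ¬T = F
¬(u ∨ (r ⊕ s)) ↔ s = F ↔ T = F
u ⊕ r = F ⊕ F = F
(u ⊕ r) → u = F → F = T
(¬(u ∨ (r ⊕ s)) ↔ s) ∨ ((u ⊕ r) → u) = F ∨ T = T
u ↔ s = F ↔ T = F
u ↔ (u ↔ s) = F ↔ F = T
(u ↔ (u ↔ s)) ⊕ s = T ⊕ T = F
u ↔ ((u ↔ (u ↔ s)) ⊕ s) = F ↔ F = T
((¬(u ∨ (r ⊕ s)) ↔ s) ∨ ((u ⊕ r) → u)) ∧ (u ↔ ((u ↔ (u ↔ s)) ⊕ s)) = T ∧ T = T
s ∨ (((¬(u ∨ (r ⊕ s)) ↔ s) ∨ ((u ⊕ r) → u)) ∧ (u ↔ ((u ↔ (u ↔ s)) ⊕ s))) = T ∨ T = T
s ↔ (s ∨ (((¬(u ∨ (r ⊕ s)) ↔ s) ∨ ((u ⊕ r) → u)) ∧ (u ↔ ((u ↔ (u ↔ s)) ⊕ s)))) = T ↔ T = T
u → s = F → T = T
(s ↔ (s ∨ (((¬(u ∨ (r ⊕ s)) ↔ s) ∨ ((u ⊕ r) → u)) ∧ (u ↔ ((u ↔ (u ↔ s)) ⊕ s))))) ↔ (u → s) = T ↔ T = T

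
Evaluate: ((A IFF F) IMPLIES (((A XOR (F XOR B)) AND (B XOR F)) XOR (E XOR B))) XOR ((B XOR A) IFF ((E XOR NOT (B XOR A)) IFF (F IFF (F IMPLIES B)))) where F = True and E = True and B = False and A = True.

Substituting F=True, E=True, B=False, A=True:
A IFF F = True IFF True = True
F XOR B = True XOR False = True
A XOR (F XOR B) = True XOR True = False
B XOR F = False XOR True = True
(A XOR (F XOR B)) AND (B XOR F) = False AND True = False
E XOR B = True XOR False = True
((A XOR (F XOR B)) AND (B XOR F)) XOR (E XOR B) = False XOR True = True
(A IFF F) IMPLIES (((A XOR (F XOR B)) AND (B XOR F)) XOR (E XOR B)) = True IMPLIES True = True
B XOR A = False XOR True = True
B XOR A = False XOR True = True
NOT (B XOR A) = NOT True = False
E XOR NOT (B XOR A) = True XOR False = True
F IMPLIES B = True IMPLIES False = False
F IFF (F IMPLIES B) = True IFF False = False
(E XOR NOT (B XOR A)) IFF (F IFF (F IMPLIES B)) = True IFF False = False
(B XOR A) IFF ((E XOR NOT (B XOR A)) IFF (F IFF (F IMPLIES B))) = True IFF False = False
((A IFF F) IMPLIES (((A XOR (F XOR B)) AND (B XOR F)) XOR (E XOR B))) XOR ((B XOR A) IFF ((E XOR NOT (B XOR A)) IFF (F IFF (F IMPLIES B)))) = True XOR False = True

True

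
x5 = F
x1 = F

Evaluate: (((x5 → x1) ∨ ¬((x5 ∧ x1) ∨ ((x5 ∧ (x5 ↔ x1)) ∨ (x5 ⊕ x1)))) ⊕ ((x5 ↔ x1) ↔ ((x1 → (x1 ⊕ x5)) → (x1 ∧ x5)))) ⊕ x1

x5 → x1 = F → F = T
x5 ∧ x1 = F ∧ F = F
x5 ↔ x1 = F ↔ F = T
x5 ∧ (x5 ↔ x1) = F ∧ T = F
x5 ⊕ x1 = F ⊕ F = F
(x5 ∧ (x5 ↔ x1)) ∨ (x5 ⊕ x1) = F ∨ F = F
(x5 ∧ x1) ∨ ((x5 ∧ (x5 ↔ x1)) ∨ (x5 ⊕ x1)) = F ∨ F = F
¬((x5 ∧ x1) ∨ ((x5 ∧ (x5 ↔ x1)) ∨ (x5 ⊕ x1))) = ¬F = T
(x5 → x1) ∨ ¬((x5 ∧ x1) ∨ ((x5 ∧ (x5 ↔ x1)) ∨ (x5 ⊕ x1))) = T ∨ T = T
x5 ↔ x1 = F ↔ F = T
x1 ⊕ x5 = F ⊕ F = F
x1 → (x1 ⊕ x5) = F → F = T
x1 ∧ x5 = F ∧ F = F
(x1 → (x1 ⊕ x5)) → (x1 ∧ x5) = T → F = F
(x5 ↔ x1) ↔ ((x1 → (x1 ⊕ x5)) → (x1 ∧ x5)) = T ↔ F = F
((x5 → x1) ∨ ¬((x5 ∧ x1) ∨ ((x5 ∧ (x5 ↔ x1)) ∨ (x5 ⊕ x1)))) ⊕ ((x5 ↔ x1) ↔ ((x1 → (x1 ⊕ x5)) → (x1 ∧ x5))) = T ⊕ F = T
(((x5 → x1) ∨ ¬((x5 ∧ x1) ∨ ((x5 ∧ (x5 ↔ x1)) ∨ (x5 ⊕ x1)))) ⊕ ((x5 ↔ x1) ↔ ((x1 → (x1 ⊕ x5)) → (x1 ∧ x5)))) ⊕ x1 = T ⊕ F = T

T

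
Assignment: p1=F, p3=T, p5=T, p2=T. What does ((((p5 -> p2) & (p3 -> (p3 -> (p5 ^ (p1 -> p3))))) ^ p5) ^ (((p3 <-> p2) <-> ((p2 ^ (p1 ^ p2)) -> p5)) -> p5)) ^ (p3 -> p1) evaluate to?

p5 -> p2 = T -> T = T
p1 -> p3 = F -> T = T
p5 ^ (p1 -> p3) = T ^ T = F
p3 -> (p5 ^ (p1 -> p3)) = T -> F = F
p3 -> (p3 -> (p5 ^ (p1 -> p3))) = T -> F = F
(p5 -> p2) & (p3 -> (p3 -> (p5 ^ (p1 -> p3)))) = T & F = F
((p5 -> p2) & (p3 -> (p3 -> (p5 ^ (p1 -> p3))))) ^ p5 = F ^ T = T
p3 <-> p2 = T <-> T = T
p1 ^ p2 = F ^ T = T
p2 ^ (p1 ^ p2) = T ^ T = F
(p2 ^ (p1 ^ p2)) -> p5 = F -> T = T
(p3 <-> p2) <-> ((p2 ^ (p1 ^ p2)) -> p5) = T <-> T = T
((p3 <-> p2) <-> ((p2 ^ (p1 ^ p2)) -> p5)) -> p5 = T -> T = T
(((p5 -> p2) & (p3 -> (p3 -> (p5 ^ (p1 -> p3))))) ^ p5) ^ (((p3 <-> p2) <-> ((p2 ^ (p1 ^ p2)) -> p5)) -> p5) = T ^ T = F
p3 -> p1 = T -> F = F
((((p5 -> p2) & (p3 -> (p3 -> (p5 ^ (p1 -> p3))))) ^ p5) ^ (((p3 <-> p2) <-> ((p2 ^ (p1 ^ p2)) -> p5)) -> p5)) ^ (p3 -> p1) = F ^ F = F

F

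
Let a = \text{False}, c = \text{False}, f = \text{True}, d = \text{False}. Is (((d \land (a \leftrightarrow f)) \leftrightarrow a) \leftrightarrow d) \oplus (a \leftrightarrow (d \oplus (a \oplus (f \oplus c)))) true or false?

Substituting a=\text{False}, c=\text{False}, f=\text{True}, d=\text{False}:
a \leftrightarrow f = \text{False} \leftrightarrow \text{True} = \text{False}
d \land (a \leftrightarrow f) = \text{False} \land \text{False} = \text{False}
(d \land (a \leftrightarrow f)) \leftrightarrow a = \text{False} \leftrightarrow \text{False} = \text{True}
((d \land (a \leftrightarrow f)) \leftrightarrow a) \leftrightarrow d = \text{True} \leftrightarrow \text{False} = \text{False}
f \oplus c = \text{True} \oplus \text{False} = \text{True}
a \oplus (f \oplus c) = \text{False} \oplus \text{True} = \text{True}
d \oplus (a \oplus (f \oplus c)) = \text{False} \oplus \text{True} = \text{True}
a \leftrightarrow (d \oplus (a \oplus (f \oplus c))) = \text{False} \leftrightarrow \text{True} = \text{False}
(((d \land (a \leftrightarrow f)) \leftrightarrow a) \leftrightarrow d) \oplus (a \leftrightarrow (d \oplus (a \oplus (f \oplus c)))) = \text{False} \oplus \text{False} = \text{False}

\text{False}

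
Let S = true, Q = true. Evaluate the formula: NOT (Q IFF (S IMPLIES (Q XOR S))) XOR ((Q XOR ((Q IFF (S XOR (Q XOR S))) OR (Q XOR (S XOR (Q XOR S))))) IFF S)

Substituting S=true, Q=true:
Q XOR S = true XOR true = false
S IMPLIES (Q XOR S) = true IMPLIES false = false
Q IFF (S IMPLIES (Q XOR S)) = true IFF false = false
NOT (Q IFF (S IMPLIES (Q XOR S))) = NOT false = true
Q XOR S = true XOR true = false
S XOR (Q XOR S) = true XOR false = true
Q IFF (S XOR (Q XOR S)) = true IFF true = true
Q XOR S = true XOR true = false
S XOR (Q XOR S) = true XOR false = true
Q XOR (S XOR (Q XOR S)) = true XOR true = false
(Q IFF (S XOR (Q XOR S))) OR (Q XOR (S XOR (Q XOR S))) = true OR false = true
Q XOR ((Q IFF (S XOR (Q XOR S))) OR (Q XOR (S XOR (Q XOR S)))) = true XOR true = false
(Q XOR ((Q IFF (S XOR (Q XOR S))) OR (Q XOR (S XOR (Q XOR S))))) IFF S = false IFF true = false
NOT (Q IFF (S IMPLIES (Q XOR S))) XOR ((Q XOR ((Q IFF (S XOR (Q XOR S))) OR (Q XOR (S XOR (Q XOR S))))) IFF S) = true XOR false = true

true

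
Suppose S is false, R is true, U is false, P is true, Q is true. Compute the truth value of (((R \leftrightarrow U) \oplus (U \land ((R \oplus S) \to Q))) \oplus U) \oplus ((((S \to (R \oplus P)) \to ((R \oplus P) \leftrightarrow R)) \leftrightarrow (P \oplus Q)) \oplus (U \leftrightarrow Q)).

\text{True}

R \leftrightarrow U = \text{True} \leftrightarrow \text{False} = \text{False}
R \oplus S = \text{True} \oplus \text{False} = \text{True}
(R \oplus S) \to Q = \text{True} \to \text{True} = \text{True}
U \land ((R \oplus S) \to Q) = \text{False} \land \text{True} = \text{False}
(R \leftrightarrow U) \oplus (U \land ((R \oplus S) \to Q)) = \text{False} \oplus \text{False} = \text{False}
((R \leftrightarrow U) \oplus (U \land ((R \oplus S) \to Q))) \oplus U = \text{False} \oplus \text{False} = \text{False}
R \oplus P = \text{True} \oplus \text{True} = \text{False}
S \to (R \oplus P) = \text{False} \to \text{False} = \text{True}
R \oplus P = \text{True} \oplus \text{True} = \text{False}
(R \oplus P) \leftrightarrow R = \text{False} \leftrightarrow \text{True} = \text{False}
(S \to (R \oplus P)) \to ((R \oplus P) \leftrightarrow R) = \text{True} \to \text{False} = \text{False}
P \oplus Q = \text{True} \oplus \text{True} = \text{False}
((S \to (R \oplus P)) \to ((R \oplus P) \leftrightarrow R)) \leftrightarrow (P \oplus Q) = \text{False} \leftrightarrow \text{False} = \text{True}
U \leftrightarrow Q = \text{False} \leftrightarrow \text{True} = \text{False}
(((S \to (R \oplus P)) \to ((R \oplus P) \leftrightarrow R)) \leftrightarrow (P \oplus Q)) \oplus (U \leftrightarrow Q) = \text{True} \oplus \text{False} = \text{True}
(((R \leftrightarrow U) \oplus (U \land ((R \oplus S) \to Q))) \oplus U) \oplus ((((S \to (R \oplus P)) \to ((R \oplus P) \leftrightarrow R)) \leftrightarrow (P \oplus Q)) \oplus (U \leftrightarrow Q)) = \text{False} \oplus \text{True} = \text{True}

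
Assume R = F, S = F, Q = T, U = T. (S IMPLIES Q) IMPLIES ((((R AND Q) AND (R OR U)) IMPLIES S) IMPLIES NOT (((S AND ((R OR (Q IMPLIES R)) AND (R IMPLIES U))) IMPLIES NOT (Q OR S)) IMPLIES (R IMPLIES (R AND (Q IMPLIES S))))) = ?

S IMPLIES Q = F IMPLIES T = T
R AND Q = F AND T = F
R OR U = F OR T = T
(R AND Q) AND (R OR U) = F AND T = F
((R AND Q) AND (R OR U)) IMPLIES S = F IMPLIES F = T
Q IMPLIES R = T IMPLIES F = F
R OR (Q IMPLIES R) = F OR F = F
R IMPLIES U = F IMPLIES T = T
(R OR (Q IMPLIES R)) AND (R IMPLIES U) = F AND T = F
S AND ((R OR (Q IMPLIES R)) AND (R IMPLIES U)) = F AND F = F
Q OR S = T OR F = T
NOT (Q OR S) = NOT T = F
(S AND ((R OR (Q IMPLIES R)) AND (R IMPLIES U))) IMPLIES NOT (Q OR S) = F IMPLIES F = T
Q IMPLIES S = T IMPLIES F = F
R AND (Q IMPLIES S) = F AND F = F
R IMPLIES (R AND (Q IMPLIES S)) = F IMPLIES F = T
((S AND ((R OR (Q IMPLIES R)) AND (R IMPLIES U))) IMPLIES NOT (Q OR S)) IMPLIES (R IMPLIES (R AND (Q IMPLIES S))) = T IMPLIES T = T
NOT (((S AND ((R OR (Q IMPLIES R)) AND (R IMPLIES U))) IMPLIES NOT (Q OR S)) IMPLIES (R IMPLIES (R AND (Q IMPLIES S)))) = NOT T = F
(((R AND Q) AND (R OR U)) IMPLIES S) IMPLIES NOT (((S AND ((R OR (Q IMPLIES R)) AND (R IMPLIES U))) IMPLIES NOT (Q OR S)) IMPLIES (R IMPLIES (R AND (Q IMPLIES S)))) = T IMPLIES F = F
(S IMPLIES Q) IMPLIES ((((R AND Q) AND (R OR U)) IMPLIES S) IMPLIES NOT (((S AND ((R OR (Q IMPLIES R)) AND (R IMPLIES U))) IMPLIES NOT (Q OR S)) IMPLIES (R IMPLIES (R AND (Q IMPLIES S))))) = T IMPLIES F = F

F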